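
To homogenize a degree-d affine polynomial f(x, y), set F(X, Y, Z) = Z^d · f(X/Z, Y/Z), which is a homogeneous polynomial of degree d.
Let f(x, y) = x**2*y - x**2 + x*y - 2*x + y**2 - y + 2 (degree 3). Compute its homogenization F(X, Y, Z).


F(X, Y, Z) = X**2*Y - X**2*Z + X*Y*Z - 2*X*Z**2 + Y**2*Z - Y*Z**2 + 2*Z**3

deg(f) = 3.
Substitute x = X/Z, y = Y/Z into f, then multiply by Z^3.
  monomial 1·x^2·y^1 ↦ 1·X^2·Y^1·Z^0.
  monomial -1·x^2·y^0 ↦ -1·X^2·Y^0·Z^1.
  monomial 1·x^1·y^1 ↦ 1·X^1·Y^1·Z^1.
  monomial -2·x^1·y^0 ↦ -2·X^1·Y^0·Z^2.
  monomial 1·x^0·y^2 ↦ 1·X^0·Y^2·Z^1.
  monomial -1·x^0·y^1 ↦ -1·X^0·Y^1·Z^2.
  monomial 2·x^0·y^0 ↦ 2·X^0·Y^0·Z^3.
Collecting: F(X, Y, Z) = X**2*Y - X**2*Z + X*Y*Z - 2*X*Z**2 + Y**2*Z - Y*Z**2 + 2*Z**3.


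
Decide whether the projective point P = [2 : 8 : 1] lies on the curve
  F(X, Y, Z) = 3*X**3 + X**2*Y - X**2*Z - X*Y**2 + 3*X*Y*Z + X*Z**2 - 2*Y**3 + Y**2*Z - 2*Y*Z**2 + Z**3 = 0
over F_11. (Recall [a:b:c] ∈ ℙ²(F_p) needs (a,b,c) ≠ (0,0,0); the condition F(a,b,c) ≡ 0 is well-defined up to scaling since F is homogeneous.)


F(2,8,1) ≡ 0 (mod 11); P is on the curve.

Evaluate F(2, 8, 1) term-by-term (mod 11).
  3*X**3 ↦ 3·8·1·1 = 24
  X**2*Y ↦ 1·4·8·1 = 32
  -X**2*Z ↦ -1·4·1·1 = -4
  -X*Y**2 ↦ -1·2·64·1 = -128
  3*X*Y*Z ↦ 3·2·8·1 = 48
  X*Z**2 ↦ 1·2·1·1 = 2
  -2*Y**3 ↦ -2·1·512·1 = -1024
  Y**2*Z ↦ 1·1·64·1 = 64
  -2*Y*Z**2 ↦ -2·1·8·1 = -16
  Z**3 ↦ 1·1·1·1 = 1
Sum: F(2, 8, 1) = (24) + (32) + (-4) + (-128) + (48) + (2) + (-1024) + (64) + (-16) + (1) = -1001.
Reducing mod 11: -1001 ≡ 0 (mod 11).
Since F(a, b, c) ≡ 0 (mod 11), P lies on the curve.


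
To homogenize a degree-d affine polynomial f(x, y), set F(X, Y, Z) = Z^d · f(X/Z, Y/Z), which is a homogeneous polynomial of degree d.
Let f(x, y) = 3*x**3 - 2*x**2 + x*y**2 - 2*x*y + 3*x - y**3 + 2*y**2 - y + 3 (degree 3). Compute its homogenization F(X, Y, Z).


F(X, Y, Z) = 3*X**3 - 2*X**2*Z + X*Y**2 - 2*X*Y*Z + 3*X*Z**2 - Y**3 + 2*Y**2*Z - Y*Z**2 + 3*Z**3

deg(f) = 3.
Substitute x = X/Z, y = Y/Z into f, then multiply by Z^3.
  monomial 3·x^3·y^0 ↦ 3·X^3·Y^0·Z^0.
  monomial -2·x^2·y^0 ↦ -2·X^2·Y^0·Z^1.
  monomial 1·x^1·y^2 ↦ 1·X^1·Y^2·Z^0.
  monomial -2·x^1·y^1 ↦ -2·X^1·Y^1·Z^1.
  monomial 3·x^1·y^0 ↦ 3·X^1·Y^0·Z^2.
  monomial -1·x^0·y^3 ↦ -1·X^0·Y^3·Z^0.
  monomial 2·x^0·y^2 ↦ 2·X^0·Y^2·Z^1.
  monomial -1·x^0·y^1 ↦ -1·X^0·Y^1·Z^2.
  monomial 3·x^0·y^0 ↦ 3·X^0·Y^0·Z^3.
Collecting: F(X, Y, Z) = 3*X**3 - 2*X**2*Z + X*Y**2 - 2*X*Y*Z + 3*X*Z**2 - Y**3 + 2*Y**2*Z - Y*Z**2 + 3*Z**3.


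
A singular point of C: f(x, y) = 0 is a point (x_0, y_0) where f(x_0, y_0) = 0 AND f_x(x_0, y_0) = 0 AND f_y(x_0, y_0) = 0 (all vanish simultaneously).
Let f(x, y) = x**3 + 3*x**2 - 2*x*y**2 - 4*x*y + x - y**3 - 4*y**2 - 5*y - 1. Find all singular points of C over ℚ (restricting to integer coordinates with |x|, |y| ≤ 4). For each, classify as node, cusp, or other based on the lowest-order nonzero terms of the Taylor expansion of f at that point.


Singular points: {(-1, -1)}; classification: cusp.

Compute partial derivatives:
  f_x = 3*x**2 + 6*x - 2*y**2 - 4*y + 1.
  f_y = -4*x*y - 4*x - 3*y**2 - 8*y - 5.
Scan x_0 ∈ {−4, ..., 4}. For each x_0, f_y(x_0, y) is a polynomial in y; find its integer roots y ∈ {−4, ..., 4}, then test f_x and f at those candidates.
  x = -4: f_y(-4, y) = -3*y**2 + 8*y + 11; vanishes at y ∈ {-1}. (-4, -1): f_x = 27 ≠ 0.
  x = -3: f_y(-3, y) = -3*y**2 + 4*y + 7; vanishes at y ∈ {-1}. (-3, -1): f_x = 12 ≠ 0.
  x = -2: f_y(-2, y) = 3 - 3*y**2; vanishes at y ∈ {-1, 1}. (-2, -1): f_x = 3 ≠ 0; (-2, 1): f_x = -5 ≠ 0.
  x = -1: f_y(-1, y) = -3*y**2 - 4*y - 1; vanishes at y ∈ {-1}. (-1, -1): f_x = 0, f = 0 — SINGULAR.
  x = 0: f_y(0, y) = -3*y**2 - 8*y - 5; vanishes at y ∈ {-1}. (0, -1): f_x = 3 ≠ 0.
  x = 1: f_y(1, y) = -3*y**2 - 12*y - 9; vanishes at y ∈ {-3, -1}. (1, -3): f_x = 4 ≠ 0; (1, -1): f_x = 12 ≠ 0.
  x = 2: f_y(2, y) = -3*y**2 - 16*y - 13; vanishes at y ∈ {-1}. (2, -1): f_x = 27 ≠ 0.
  x = 3: f_y(3, y) = -3*y**2 - 20*y - 17; vanishes at y ∈ {-1}. (3, -1): f_x = 48 ≠ 0.
  x = 4: f_y(4, y) = -3*y**2 - 24*y - 21; vanishes at y ∈ {-1}. (4, -1): f_x = 75 ≠ 0.
Only singular point on the grid: (-1, -1).
Classify: substitute x = -1 + u, y = -1 + v and expand: f = u**3 - 2*u*v**2 - v**3 + v**2.
No constant or linear terms (consistent with a singular point). Quadratic part: v**2. Cubic part: u**3 - 2*u*v**2 - v**3.
The quadratic part v**2 is a perfect square, so there is a single (double) tangent line v = 0, i.e. y = -1. Restricting the cubic part to that line (v = 0) leaves u**3 ≠ 0, so f is not divisible by v and the branch is v² ≈ -u**3 to lowest order — this is a cusp.
Classification: cusp.


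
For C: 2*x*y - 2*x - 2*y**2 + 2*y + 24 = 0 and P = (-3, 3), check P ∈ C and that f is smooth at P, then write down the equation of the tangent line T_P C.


Tangent line at P: 4*x - 16*y + 60 = 0.

Step 1: f(-3, 3) = 0, so P lies on C.
Step 2: partial derivatives
  f_x(x, y) = 2*y - 2, f_y(x, y) = 2*x - 4*y + 2.
  f_x(P) = 4, f_y(P) = -16 (gradient nonzero, so P is smooth).
Step 3: tangent line at P: 4·(x − -3) + -16·(y − 3) = 0.
Expanding: 4*x - 16*y + 60 = 0.


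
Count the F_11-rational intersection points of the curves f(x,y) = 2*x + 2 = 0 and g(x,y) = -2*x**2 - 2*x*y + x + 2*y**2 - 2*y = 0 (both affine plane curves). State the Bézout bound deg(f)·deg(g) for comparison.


Common zeros: ∅; count = 0; Bézout bound = 2.

deg(f) = 1, deg(g) = 2, so Bézout bound = 2.
Scan x ∈ F_11. For each x, list the y ∈ F_11 with f(x, y) ≡ 0 and those with g(x, y) ≡ 0 (mod 11); the common zeros in that column are the intersection.
  x = 0: f ≡ 0 at y ∈ ∅; g ≡ 0 at y ∈ {0, 1}; common: ∅.
  x = 1: f ≡ 0 at y ∈ ∅; g ≡ 0 at y ∈ ∅; common: ∅.
  x = 2: f ≡ 0 at y ∈ ∅; g ≡ 0 at y ∈ ∅; common: ∅.
  x = 3: f ≡ 0 at y ∈ ∅; g ≡ 0 at y ∈ ∅; common: ∅.
  x = 4: f ≡ 0 at y ∈ ∅; g ≡ 0 at y ∈ {7, 9}; common: ∅.
  x = 5: f ≡ 0 at y ∈ ∅; g ≡ 0 at y ∈ {1, 5}; common: ∅.
  x = 6: f ≡ 0 at y ∈ ∅; g ≡ 0 at y ∈ {0, 7}; common: ∅.
  x = 7: f ≡ 0 at y ∈ ∅; g ≡ 0 at y ∈ {3, 5}; common: ∅.
  x = 8: f ≡ 0 at y ∈ ∅; g ≡ 0 at y ∈ ∅; common: ∅.
  x = 9: f ≡ 0 at y ∈ ∅; g ≡ 0 at y ∈ ∅; common: ∅.
  x = 10: f ≡ 0 at y ∈ {0, 1, 2, 3, 4, 5, 6, 7, 8, 9, 10}; g ≡ 0 at y ∈ ∅; common: ∅.
Collecting: common zeros = ∅, so the count is 0.
Comparison with the Bézout bound: 0 ≤ 2 = deg(f)·deg(g), as expected for curves with no common component (the affine F_11-count falls short of the bound because intersections may lie at infinity, over extension fields, or carry multiplicity).


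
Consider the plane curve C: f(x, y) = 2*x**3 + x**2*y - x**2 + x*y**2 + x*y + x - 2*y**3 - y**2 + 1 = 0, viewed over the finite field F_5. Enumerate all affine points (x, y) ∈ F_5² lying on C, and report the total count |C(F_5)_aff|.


Affine F_5-points: {(1, 3), (2, 0), (2, 1), (2, 2), (3, 2), (4, 3)}; count = 6.

For each of the 25 pairs (x, y) ∈ F_5², evaluate f(x, y) mod 5. Record the zeros.
  x = 0: [0↦1, 1↦3, 2↦1, 3↦3, 4↦2]  zeros at y ∈ ∅
  x = 1: [0↦3, 1↦3, 2↦1, 3↦0, 4↦3]  zeros at y ∈ {3}
  x = 2: [0↦0, 1↦0, 2↦0, 3↦3, 4↦2]  zeros at y ∈ {0, 1, 2}
  x = 3: [0↦4, 1↦1, 2↦0, 3↦4, 4↦1]  zeros at y ∈ {2}
  x = 4: [0↦2, 1↦3, 2↦3, 3↦0, 4↦2]  zeros at y ∈ {3}
Collecting zeros: affine points = {(1, 3), (2, 0), (2, 1), (2, 2), (3, 2), (4, 3)}.
Total count |C(F_5)_aff| = 6.


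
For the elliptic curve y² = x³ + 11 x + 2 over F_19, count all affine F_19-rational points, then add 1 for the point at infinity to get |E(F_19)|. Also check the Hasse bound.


Affine points = {(3, 9), (3, 10), (5, 7), (5, 12), (7, 2), (7, 17), (12, 0), (13, 9), (13, 10), (18, 3), (18, 16)}; affine count = 11; |E(F_19)| = 12.

Discriminant check: Δ ∝ 4a³ + 27b² = 4·11³ + 27·2² = 4·1331 + 27·4 ≡ 17 (mod 19). Nonzero ⇒ E is nonsingular.
For each x ∈ F_19, compute rhs = x³ + 11·x + 2 mod 19, then count y ∈ F_19 with y² ≡ rhs.
  x = 0: rhs = 2, matching y values: none (0 points).
  x = 1: rhs = 14, matching y values: none (0 points).
  x = 2: rhs = 13, matching y values: none (0 points).
  x = 3: rhs = 5, matching y values: 9, 10 (2 points).
  x = 4: rhs = 15, matching y values: none (0 points).
  x = 5: rhs = 11, matching y values: 7, 12 (2 points).
  x = 6: rhs = 18, matching y values: none (0 points).
  x = 7: rhs = 4, matching y values: 2, 17 (2 points).
  x = 8: rhs = 13, matching y values: none (0 points).
  x = 9: rhs = 13, matching y values: none (0 points).
  x = 10: rhs = 10, matching y values: none (0 points).
  x = 11: rhs = 10, matching y values: none (0 points).
  x = 12: rhs = 0, matching y values: 0 (1 points).
  x = 13: rhs = 5, matching y values: 9, 10 (2 points).
  x = 14: rhs = 12, matching y values: none (0 points).
  x = 15: rhs = 8, matching y values: none (0 points).
  x = 16: rhs = 18, matching y values: none (0 points).
  x = 17: rhs = 10, matching y values: none (0 points).
  x = 18: rhs = 9, matching y values: 3, 16 (2 points).
Total affine count: 11.
Full point count |E(F_19)| = 11 + 1 = 12.
Hasse bound: |12 − (19+1)| = |-8| = 8 ≤ 2√19 ≈ 8.7178 ✓.


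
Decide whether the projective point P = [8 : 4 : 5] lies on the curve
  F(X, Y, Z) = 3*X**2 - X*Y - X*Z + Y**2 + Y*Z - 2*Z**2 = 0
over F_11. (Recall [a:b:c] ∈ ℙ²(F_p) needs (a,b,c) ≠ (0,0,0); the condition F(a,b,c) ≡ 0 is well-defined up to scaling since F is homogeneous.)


F(8,4,5) ≡ 7 (mod 11); P is NOT on the curve.

Evaluate F(8, 4, 5) term-by-term (mod 11).
  3*X**2 ↦ 3·64·1·1 = 192
  -X*Y ↦ -1·8·4·1 = -32
  -X*Z ↦ -1·8·1·5 = -40
  Y**2 ↦ 1·1·16·1 = 16
  Y*Z ↦ 1·1·4·5 = 20
  -2*Z**2 ↦ -2·1·1·25 = -50
Sum: F(8, 4, 5) = (192) + (-32) + (-40) + (16) + (20) + (-50) = 106.
Reducing mod 11: 106 ≡ 7 (mod 11).
Since F(a, b, c) ≡ 7 ≠ 0 (mod 11), P does NOT lie on the curve.


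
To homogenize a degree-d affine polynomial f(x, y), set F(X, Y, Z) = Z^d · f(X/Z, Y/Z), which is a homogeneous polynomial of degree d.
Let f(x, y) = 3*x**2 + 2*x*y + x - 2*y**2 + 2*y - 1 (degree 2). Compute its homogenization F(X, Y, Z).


F(X, Y, Z) = 3*X**2 + 2*X*Y + X*Z - 2*Y**2 + 2*Y*Z - Z**2

deg(f) = 2.
Substitute x = X/Z, y = Y/Z into f, then multiply by Z^2.
  monomial 3·x^2·y^0 ↦ 3·X^2·Y^0·Z^0.
  monomial 2·x^1·y^1 ↦ 2·X^1·Y^1·Z^0.
  monomial 1·x^1·y^0 ↦ 1·X^1·Y^0·Z^1.
  monomial -2·x^0·y^2 ↦ -2·X^0·Y^2·Z^0.
  monomial 2·x^0·y^1 ↦ 2·X^0·Y^1·Z^1.
  monomial -1·x^0·y^0 ↦ -1·X^0·Y^0·Z^2.
Collecting: F(X, Y, Z) = 3*X**2 + 2*X*Y + X*Z - 2*Y**2 + 2*Y*Z - Z**2.


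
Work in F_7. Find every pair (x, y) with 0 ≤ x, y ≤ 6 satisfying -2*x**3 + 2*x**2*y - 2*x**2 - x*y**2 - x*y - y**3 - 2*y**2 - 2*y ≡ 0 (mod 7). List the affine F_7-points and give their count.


Affine F_7-points: {(0, 0), (3, 3), (4, 2), (5, 5), (6, 0)}; count = 5.

For each of the 49 pairs (x, y) ∈ F_7², evaluate f(x, y) mod 7. Record the zeros.
  x = 0: [0↦0, 1↦2, 2↦1, 3↦5, 4↦1, 5↦4, 6↦1]  zeros at y ∈ {0}
  x = 1: [0↦3, 1↦5, 2↦2, 3↦2, 4↦6, 5↦1, 6↦2]  zeros at y ∈ ∅
  x = 2: [0↦4, 1↦3, 2↦2, 3↦2, 4↦4, 5↦2, 6↦4]  zeros at y ∈ ∅
  x = 3: [0↦5, 1↦5, 2↦3, 3↦0, 4↦4, 5↦2, 6↦2]  zeros at y ∈ {3}
  x = 4: [0↦1, 1↦6, 2↦0, 3↦5, 4↦1, 5↦3, 6↦5]  zeros at y ∈ {2}
  x = 5: [0↦1, 1↦1, 2↦2, 3↦5, 4↦4, 5↦0, 6↦1]  zeros at y ∈ {5}
  x = 6: [0↦0, 1↦6, 2↦4, 3↦2, 4↦1, 5↦2, 6↦6]  zeros at y ∈ {0}
Collecting zeros: affine points = {(0, 0), (3, 3), (4, 2), (5, 5), (6, 0)}.
Total count |C(F_7)_aff| = 5.


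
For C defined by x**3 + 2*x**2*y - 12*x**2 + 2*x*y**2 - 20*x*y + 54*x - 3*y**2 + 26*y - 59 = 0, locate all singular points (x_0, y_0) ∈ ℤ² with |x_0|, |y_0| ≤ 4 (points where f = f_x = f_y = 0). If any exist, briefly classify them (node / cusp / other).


Singular points: {(2, 3)}; classification: cusp.

Compute partial derivatives:
  f_x = 3*x**2 + 4*x*y - 24*x + 2*y**2 - 20*y + 54.
  f_y = 2*x**2 + 4*x*y - 20*x - 6*y + 26.
Scan x_0 ∈ {−4, ..., 4}. For each x_0, f_y(x_0, y) is a polynomial in y; find its integer roots y ∈ {−4, ..., 4}, then test f_x and f at those candidates.
  x = -4: f_y(-4, y) = 138 - 22*y; no integer root y with |y| ≤ 4.
  x = -3: f_y(-3, y) = 104 - 18*y; no integer root y with |y| ≤ 4.
  x = -2: f_y(-2, y) = 74 - 14*y; no integer root y with |y| ≤ 4.
  x = -1: f_y(-1, y) = 48 - 10*y; no integer root y with |y| ≤ 4.
  x = 0: f_y(0, y) = 26 - 6*y; no integer root y with |y| ≤ 4.
  x = 1: f_y(1, y) = 8 - 2*y; vanishes at y ∈ {4}. (1, 4): f_x = 1 ≠ 0.
  x = 2: f_y(2, y) = 2*y - 6; vanishes at y ∈ {3}. (2, 3): f_x = 0, f = 0 — SINGULAR.
  x = 3: f_y(3, y) = 6*y - 16; no integer root y with |y| ≤ 4.
  x = 4: f_y(4, y) = 10*y - 22; no integer root y with |y| ≤ 4.
Only singular point on the grid: (2, 3).
Classify: substitute x = 2 + u, y = 3 + v and expand: f = u**3 + 2*u**2*v + 2*u*v**2 + v**2.
No constant or linear terms (consistent with a singular point). Quadratic part: v**2. Cubic part: u**3 + 2*u**2*v + 2*u*v**2.
The quadratic part v**2 is a perfect square, so there is a single (double) tangent line v = 0, i.e. y = 3. Restricting the cubic part to that line (v = 0) leaves u**3 ≠ 0, so f is not divisible by v and the branch is v² ≈ -u**3 to lowest order — this is a cusp.
Classification: cusp.


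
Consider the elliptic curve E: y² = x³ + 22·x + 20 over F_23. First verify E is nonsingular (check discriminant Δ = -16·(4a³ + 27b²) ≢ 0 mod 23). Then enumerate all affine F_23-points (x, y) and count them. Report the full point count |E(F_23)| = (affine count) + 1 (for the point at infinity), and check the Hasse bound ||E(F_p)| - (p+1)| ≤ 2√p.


Affine points = {(2, 7), (2, 16), (5, 5), (5, 18), (6, 0), (8, 8), (8, 15), (9, 2), (9, 21), (11, 11), (11, 12), (14, 6), (14, 17), (16, 11), (16, 12), (19, 11), (19, 12)}; affine count = 17; |E(F_23)| = 18.

Discriminant check: Δ ∝ 4a³ + 27b² = 4·22³ + 27·20² = 4·10648 + 27·400 ≡ 9 (mod 23). Nonzero ⇒ E is nonsingular.
For each x ∈ F_23, compute rhs = x³ + 22·x + 20 mod 23, then count y ∈ F_23 with y² ≡ rhs.
  x = 0: rhs = 20, matching y values: none (0 points).
  x = 1: rhs = 20, matching y values: none (0 points).
  x = 2: rhs = 3, matching y values: 7, 16 (2 points).
  x = 3: rhs = 21, matching y values: none (0 points).
  x = 4: rhs = 11, matching y values: none (0 points).
  x = 5: rhs = 2, matching y values: 5, 18 (2 points).
  x = 6: rhs = 0, matching y values: 0 (1 points).
  x = 7: rhs = 11, matching y values: none (0 points).
  x = 8: rhs = 18, matching y values: 8, 15 (2 points).
  x = 9: rhs = 4, matching y values: 2, 21 (2 points).
  x = 10: rhs = 21, matching y values: none (0 points).
  x = 11: rhs = 6, matching y values: 11, 12 (2 points).
  x = 12: rhs = 11, matching y values: none (0 points).
  x = 13: rhs = 19, matching y values: none (0 points).
  x = 14: rhs = 13, matching y values: 6, 17 (2 points).
  x = 15: rhs = 22, matching y values: none (0 points).
  x = 16: rhs = 6, matching y values: 11, 12 (2 points).
  x = 17: rhs = 17, matching y values: none (0 points).
  x = 18: rhs = 15, matching y values: none (0 points).
  x = 19: rhs = 6, matching y values: 11, 12 (2 points).
  x = 20: rhs = 19, matching y values: none (0 points).
  x = 21: rhs = 14, matching y values: none (0 points).
  x = 22: rhs = 20, matching y values: none (0 points).
Total affine count: 17.
Full point count |E(F_23)| = 17 + 1 = 18.
Hasse bound: |18 − (23+1)| = |-6| = 6 ≤ 2√23 ≈ 9.5917 ✓.


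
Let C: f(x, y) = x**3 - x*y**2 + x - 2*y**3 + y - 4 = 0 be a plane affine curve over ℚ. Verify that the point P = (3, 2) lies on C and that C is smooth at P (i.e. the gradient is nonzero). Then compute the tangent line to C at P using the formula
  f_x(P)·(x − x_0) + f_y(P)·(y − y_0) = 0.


Tangent line at P: 24*x - 35*y - 2 = 0.

Step 1: f(3, 2) = 0, so P lies on C.
Step 2: partial derivatives
  f_x(x, y) = 3*x**2 - y**2 + 1, f_y(x, y) = -2*x*y - 6*y**2 + 1.
  f_x(P) = 24, f_y(P) = -35 (gradient nonzero, so P is smooth).
Step 3: tangent line at P: 24·(x − 3) + -35·(y − 2) = 0.
Expanding: 24*x - 35*y - 2 = 0.


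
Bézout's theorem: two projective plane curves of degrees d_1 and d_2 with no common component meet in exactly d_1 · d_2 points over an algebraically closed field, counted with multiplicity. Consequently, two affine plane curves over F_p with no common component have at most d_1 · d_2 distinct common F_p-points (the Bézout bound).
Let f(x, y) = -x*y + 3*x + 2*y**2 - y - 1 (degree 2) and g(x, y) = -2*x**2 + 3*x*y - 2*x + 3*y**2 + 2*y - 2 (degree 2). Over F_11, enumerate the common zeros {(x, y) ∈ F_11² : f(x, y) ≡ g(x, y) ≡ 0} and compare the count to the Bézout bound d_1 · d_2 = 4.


Common zeros: {(7, 6)}; count = 1; Bézout bound = 4.

deg(f) = 2, deg(g) = 2, so Bézout bound = 4.
Scan x ∈ F_11. For each x, list the y ∈ F_11 with f(x, y) ≡ 0 and those with g(x, y) ≡ 0 (mod 11); the common zeros in that column are the intersection.
  x = 0: f ≡ 0 at y ∈ {1, 5}; g ≡ 0 at y ∈ ∅; common: ∅.
  x = 1: f ≡ 0 at y ∈ ∅; g ≡ 0 at y ∈ {6, 7}; common: ∅.
  x = 2: f ≡ 0 at y ∈ ∅; g ≡ 0 at y ∈ {4, 8}; common: ∅.
  x = 3: f ≡ 0 at y ∈ ∅; g ≡ 0 at y ∈ {4, 7}; common: ∅.
  x = 4: f ≡ 0 at y ∈ {0, 8}; g ≡ 0 at y ∈ ∅; common: ∅.
  x = 5: f ≡ 0 at y ∈ {4, 10}; g ≡ 0 at y ∈ ∅; common: ∅.
  x = 6: f ≡ 0 at y ∈ {2, 7}; g ≡ 0 at y ∈ ∅; common: ∅.
  x = 7: f ≡ 0 at y ∈ {6, 9}; g ≡ 0 at y ∈ {1, 6}; common: {6}.
  x = 8: f ≡ 0 at y ∈ ∅; g ≡ 0 at y ∈ ∅; common: ∅.
  x = 9: f ≡ 0 at y ∈ ∅; g ≡ 0 at y ∈ {8}; common: ∅.
  x = 10: f ≡ 0 at y ∈ ∅; g ≡ 0 at y ∈ {1, 3}; common: ∅.
Collecting: common zeros = {(7, 6)}, so the count is 1.
Comparison with the Bézout bound: 1 ≤ 4 = deg(f)·deg(g), as expected for curves with no common component (the affine F_11-count falls short of the bound because intersections may lie at infinity, over extension fields, or carry multiplicity).


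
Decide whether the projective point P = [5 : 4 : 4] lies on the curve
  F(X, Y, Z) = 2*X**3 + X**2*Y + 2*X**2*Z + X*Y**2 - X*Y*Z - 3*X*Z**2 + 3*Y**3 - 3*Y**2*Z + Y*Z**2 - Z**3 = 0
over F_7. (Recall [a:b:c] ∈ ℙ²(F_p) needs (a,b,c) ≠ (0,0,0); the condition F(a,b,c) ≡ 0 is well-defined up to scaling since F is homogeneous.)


F(5,4,4) ≡ 2 (mod 7); P is NOT on the curve.

Evaluate F(5, 4, 4) term-by-term (mod 7).
  2*X**3 ↦ 2·125·1·1 = 250
  X**2*Y ↦ 1·25·4·1 = 100
  2*X**2*Z ↦ 2·25·1·4 = 200
  X*Y**2 ↦ 1·5·16·1 = 80
  -X*Y*Z ↦ -1·5·4·4 = -80
  -3*X*Z**2 ↦ -3·5·1·16 = -240
  3*Y**3 ↦ 3·1·64·1 = 192
  -3*Y**2*Z ↦ -3·1·16·4 = -192
  Y*Z**2 ↦ 1·1·4·16 = 64
  -Z**3 ↦ -1·1·1·64 = -64
Sum: F(5, 4, 4) = (250) + (100) + (200) + (80) + (-80) + (-240) + (192) + (-192) + (64) + (-64) = 310.
Reducing mod 7: 310 ≡ 2 (mod 7).
Since F(a, b, c) ≡ 2 ≠ 0 (mod 7), P does NOT lie on the curve.


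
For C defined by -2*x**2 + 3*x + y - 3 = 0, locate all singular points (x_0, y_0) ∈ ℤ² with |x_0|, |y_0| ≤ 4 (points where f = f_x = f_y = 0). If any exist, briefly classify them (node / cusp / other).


No singular points in the scanned grid; C is smooth there.

Compute partial derivatives:
  f_x = 3 - 4*x.
  f_y = 1.
f_y = 1 is a nonzero constant, so f_y never vanishes: no point (x, y) can satisfy f = f_x = f_y = 0. In particular no (x, y) ∈ {−4, ..., 4}² is singular; the curve is smooth.


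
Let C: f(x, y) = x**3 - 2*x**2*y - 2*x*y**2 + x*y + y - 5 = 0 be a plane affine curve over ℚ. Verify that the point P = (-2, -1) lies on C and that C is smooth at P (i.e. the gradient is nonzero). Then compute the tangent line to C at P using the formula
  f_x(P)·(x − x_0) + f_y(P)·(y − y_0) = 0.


Tangent line at P: x - 17*y - 15 = 0.

Step 1: f(-2, -1) = 0, so P lies on C.
Step 2: partial derivatives
  f_x(x, y) = 3*x**2 - 4*x*y - 2*y**2 + y, f_y(x, y) = -2*x**2 - 4*x*y + x + 1.
  f_x(P) = 1, f_y(P) = -17 (gradient nonzero, so P is smooth).
Step 3: tangent line at P: 1·(x − -2) + -17·(y − -1) = 0.
Expanding: x - 17*y - 15 = 0.


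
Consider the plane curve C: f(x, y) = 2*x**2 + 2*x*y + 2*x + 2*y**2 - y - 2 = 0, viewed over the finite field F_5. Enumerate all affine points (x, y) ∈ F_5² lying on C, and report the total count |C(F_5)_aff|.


Affine F_5-points: {(1, 1), (2, 0), (2, 1), (3, 2), (3, 3), (4, 2)}; count = 6.

For each of the 25 pairs (x, y) ∈ F_5², evaluate f(x, y) mod 5. Record the zeros.
  x = 0: [0↦3, 1↦4, 2↦4, 3↦3, 4↦1]  zeros at y ∈ ∅
  x = 1: [0↦2, 1↦0, 2↦2, 3↦3, 4↦3]  zeros at y ∈ {1}
  x = 2: [0↦0, 1↦0, 2↦4, 3↦2, 4↦4]  zeros at y ∈ {0, 1}
  x = 3: [0↦2, 1↦4, 2↦0, 3↦0, 4↦4]  zeros at y ∈ {2, 3}
  x = 4: [0↦3, 1↦2, 2↦0, 3↦2, 4↦3]  zeros at y ∈ {2}
Collecting zeros: affine points = {(1, 1), (2, 0), (2, 1), (3, 2), (3, 3), (4, 2)}.
Total count |C(F_5)_aff| = 6.


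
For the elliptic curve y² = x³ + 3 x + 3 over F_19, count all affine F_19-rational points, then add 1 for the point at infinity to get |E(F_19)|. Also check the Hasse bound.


Affine points = {(1, 8), (1, 11), (2, 6), (2, 13), (3, 1), (3, 18), (6, 3), (6, 16), (7, 5), (7, 14), (8, 8), (8, 11), (10, 8), (10, 11), (12, 0), (13, 4), (13, 15), (16, 9), (16, 10)}; affine count = 19; |E(F_19)| = 20.

Discriminant check: Δ ∝ 4a³ + 27b² = 4·3³ + 27·3² = 4·27 + 27·9 ≡ 9 (mod 19). Nonzero ⇒ E is nonsingular.
For each x ∈ F_19, compute rhs = x³ + 3·x + 3 mod 19, then count y ∈ F_19 with y² ≡ rhs.
  x = 0: rhs = 3, matching y values: none (0 points).
  x = 1: rhs = 7, matching y values: 8, 11 (2 points).
  x = 2: rhs = 17, matching y values: 6, 13 (2 points).
  x = 3: rhs = 1, matching y values: 1, 18 (2 points).
  x = 4: rhs = 3, matching y values: none (0 points).
  x = 5: rhs = 10, matching y values: none (0 points).
  x = 6: rhs = 9, matching y values: 3, 16 (2 points).
  x = 7: rhs = 6, matching y values: 5, 14 (2 points).
  x = 8: rhs = 7, matching y values: 8, 11 (2 points).
  x = 9: rhs = 18, matching y values: none (0 points).
  x = 10: rhs = 7, matching y values: 8, 11 (2 points).
  x = 11: rhs = 18, matching y values: none (0 points).
  x = 12: rhs = 0, matching y values: 0 (1 points).
  x = 13: rhs = 16, matching y values: 4, 15 (2 points).
  x = 14: rhs = 15, matching y values: none (0 points).
  x = 15: rhs = 3, matching y values: none (0 points).
  x = 16: rhs = 5, matching y values: 9, 10 (2 points).
  x = 17: rhs = 8, matching y values: none (0 points).
  x = 18: rhs = 18, matching y values: none (0 points).
Total affine count: 19.
Full point count |E(F_19)| = 19 + 1 = 20.
Hasse bound: |20 − (19+1)| = |0| = 0 ≤ 2√19 ≈ 8.7178 ✓.


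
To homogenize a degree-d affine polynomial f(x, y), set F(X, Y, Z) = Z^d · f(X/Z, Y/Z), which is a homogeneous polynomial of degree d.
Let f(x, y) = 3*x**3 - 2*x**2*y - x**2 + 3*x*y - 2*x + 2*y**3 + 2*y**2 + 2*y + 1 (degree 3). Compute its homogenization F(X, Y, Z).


F(X, Y, Z) = 3*X**3 - 2*X**2*Y - X**2*Z + 3*X*Y*Z - 2*X*Z**2 + 2*Y**3 + 2*Y**2*Z + 2*Y*Z**2 + Z**3

deg(f) = 3.
Substitute x = X/Z, y = Y/Z into f, then multiply by Z^3.
  monomial 3·x^3·y^0 ↦ 3·X^3·Y^0·Z^0.
  monomial -2·x^2·y^1 ↦ -2·X^2·Y^1·Z^0.
  monomial -1·x^2·y^0 ↦ -1·X^2·Y^0·Z^1.
  monomial 3·x^1·y^1 ↦ 3·X^1·Y^1·Z^1.
  monomial -2·x^1·y^0 ↦ -2·X^1·Y^0·Z^2.
  monomial 2·x^0·y^3 ↦ 2·X^0·Y^3·Z^0.
  monomial 2·x^0·y^2 ↦ 2·X^0·Y^2·Z^1.
  monomial 2·x^0·y^1 ↦ 2·X^0·Y^1·Z^2.
  monomial 1·x^0·y^0 ↦ 1·X^0·Y^0·Z^3.
Collecting: F(X, Y, Z) = 3*X**3 - 2*X**2*Y - X**2*Z + 3*X*Y*Z - 2*X*Z**2 + 2*Y**3 + 2*Y**2*Z + 2*Y*Z**2 + Z**3.


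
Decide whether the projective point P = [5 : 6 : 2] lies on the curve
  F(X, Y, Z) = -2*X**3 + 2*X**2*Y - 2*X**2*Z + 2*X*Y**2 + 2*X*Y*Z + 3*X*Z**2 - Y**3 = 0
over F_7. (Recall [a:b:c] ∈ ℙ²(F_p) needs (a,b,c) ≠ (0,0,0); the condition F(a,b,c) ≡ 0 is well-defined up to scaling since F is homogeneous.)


F(5,6,2) ≡ 1 (mod 7); P is NOT on the curve.

Evaluate F(5, 6, 2) term-by-term (mod 7).
  -2*X**3 ↦ -2·125·1·1 = -250
  2*X**2*Y ↦ 2·25·6·1 = 300
  -2*X**2*Z ↦ -2·25·1·2 = -100
  2*X*Y**2 ↦ 2·5·36·1 = 360
  2*X*Y*Z ↦ 2·5·6·2 = 120
  3*X*Z**2 ↦ 3·5·1·4 = 60
  -Y**3 ↦ -1·1·216·1 = -216
Sum: F(5, 6, 2) = (-250) + (300) + (-100) + (360) + (120) + (60) + (-216) = 274.
Reducing mod 7: 274 ≡ 1 (mod 7).
Since F(a, b, c) ≡ 1 ≠ 0 (mod 7), P does NOT lie on the curve.


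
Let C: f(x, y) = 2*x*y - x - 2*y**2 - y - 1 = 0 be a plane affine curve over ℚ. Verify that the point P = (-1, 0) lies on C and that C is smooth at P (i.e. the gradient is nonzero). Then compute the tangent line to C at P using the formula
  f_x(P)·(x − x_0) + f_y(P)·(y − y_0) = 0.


Tangent line at P: -x - 3*y - 1 = 0.

Step 1: f(-1, 0) = 0, so P lies on C.
Step 2: partial derivatives
  f_x(x, y) = 2*y - 1, f_y(x, y) = 2*x - 4*y - 1.
  f_x(P) = -1, f_y(P) = -3 (gradient nonzero, so P is smooth).
Step 3: tangent line at P: -1·(x − -1) + -3·(y − 0) = 0.
Expanding: -x - 3*y - 1 = 0.


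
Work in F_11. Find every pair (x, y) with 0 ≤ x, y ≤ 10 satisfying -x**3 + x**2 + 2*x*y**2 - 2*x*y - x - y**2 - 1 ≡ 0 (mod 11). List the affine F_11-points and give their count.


Affine F_11-points: {(1, 6), (1, 7), (2, 6), (2, 10), (3, 0), (3, 10), (5, 3), (6, 0), (7, 8), (7, 10), (8, 2), (9, 6), (9, 8)}; count = 13.

For each of the 121 pairs (x, y) ∈ F_11², evaluate f(x, y) mod 11. Record the zeros.
  x = 0: [0↦10, 1↦9, 2↦6, 3↦1, 4↦5, 5↦7, 6↦7, 7↦5, 8↦1, 9↦6, 10↦9]  zeros at y ∈ ∅
  x = 1: [0↦9, 1↦8, 2↦9, 3↦1, 4↦6, 5↦2, 6↦0, 7↦0, 8↦2, 9↦6, 10↦1]  zeros at y ∈ {6, 7}
  x = 2: [0↦4, 1↦3, 2↦8, 3↦8, 4↦3, 5↦4, 6↦0, 7↦2, 8↦10, 9↦2, 10↦0]  zeros at y ∈ {6, 10}
  x = 3: [0↦0, 1↦10, 2↦8, 3↦5, 4↦1, 5↦7, 6↦1, 7↦5, 8↦8, 9↦10, 10↦0]  zeros at y ∈ {0, 10}
  x = 4: [0↦2, 1↦1, 2↦3, 3↦8, 4↦5, 5↦5, 6↦8, 7↦3, 8↦1, 9↦2, 10↦6]  zeros at y ∈ ∅
  x = 5: [0↦4, 1↦3, 2↦9, 3↦0, 4↦9, 5↦3, 6↦4, 7↦1, 8↦5, 9↦5, 10↦1]  zeros at y ∈ {3}
  x = 6: [0↦0, 1↦10, 2↦9, 3↦8, 4↦7, 5↦6, 6↦5, 7↦4, 8↦3, 9↦2, 10↦1]  zeros at y ∈ {0}
  x = 7: [0↦6, 1↦5, 2↦8, 3↦4, 4↦4, 5↦8, 6↦5, 7↦6, 8↦0, 9↦9, 10↦0]  zeros at y ∈ {8, 10}
  x = 8: [0↦5, 1↦4, 2↦0, 3↦4, 4↦5, 5↦3, 6↦9, 7↦1, 8↦1, 9↦9, 10↦3]  zeros at y ∈ {2}
  x = 9: [0↦2, 1↦1, 2↦1, 3↦2, 4↦4, 5↦7, 6↦0, 7↦5, 8↦0, 9↦7, 10↦4]  zeros at y ∈ {6, 8}
  x = 10: [0↦2, 1↦1, 2↦5, 3↦3, 4↦6, 5↦3, 6↦5, 7↦1, 8↦2, 9↦8, 10↦8]  zeros at y ∈ ∅
Collecting zeros: affine points = {(1, 6), (1, 7), (2, 6), (2, 10), (3, 0), (3, 10), (5, 3), (6, 0), (7, 8), (7, 10), (8, 2), (9, 6), (9, 8)}.
Total count |C(F_11)_aff| = 13.


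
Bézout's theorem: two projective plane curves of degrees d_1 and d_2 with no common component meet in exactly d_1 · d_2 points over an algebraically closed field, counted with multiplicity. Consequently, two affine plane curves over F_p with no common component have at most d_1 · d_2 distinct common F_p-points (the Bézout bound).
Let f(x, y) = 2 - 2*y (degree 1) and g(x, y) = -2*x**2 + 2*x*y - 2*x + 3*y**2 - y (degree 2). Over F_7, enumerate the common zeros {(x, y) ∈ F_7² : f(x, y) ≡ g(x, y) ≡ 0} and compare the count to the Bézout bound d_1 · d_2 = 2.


Common zeros: {(1, 1), (6, 1)}; count = 2; Bézout bound = 2.

deg(f) = 1, deg(g) = 2, so Bézout bound = 2.
Scan x ∈ F_7. For each x, list the y ∈ F_7 with f(x, y) ≡ 0 and those with g(x, y) ≡ 0 (mod 7); the common zeros in that column are the intersection.
  x = 0: f ≡ 0 at y ∈ {1}; g ≡ 0 at y ∈ {0, 5}; common: ∅.
  x = 1: f ≡ 0 at y ∈ {1}; g ≡ 0 at y ∈ {1}; common: {1}.
  x = 2: f ≡ 0 at y ∈ {1}; g ≡ 0 at y ∈ ∅; common: ∅.
  x = 3: f ≡ 0 at y ∈ {1}; g ≡ 0 at y ∈ ∅; common: ∅.
  x = 4: f ≡ 0 at y ∈ {1}; g ≡ 0 at y ∈ {2, 5}; common: ∅.
  x = 5: f ≡ 0 at y ∈ {1}; g ≡ 0 at y ∈ ∅; common: ∅.
  x = 6: f ≡ 0 at y ∈ {1}; g ≡ 0 at y ∈ {0, 1}; common: {1}.
Collecting: common zeros = {(1, 1), (6, 1)}, so the count is 2.
Comparison with the Bézout bound: 2 ≤ 2 = deg(f)·deg(g), as expected for curves with no common component (the bound is attained).


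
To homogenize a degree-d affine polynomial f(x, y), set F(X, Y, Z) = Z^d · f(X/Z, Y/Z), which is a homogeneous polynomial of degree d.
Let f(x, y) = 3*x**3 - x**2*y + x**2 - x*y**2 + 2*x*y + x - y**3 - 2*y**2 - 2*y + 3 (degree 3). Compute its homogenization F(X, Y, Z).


F(X, Y, Z) = 3*X**3 - X**2*Y + X**2*Z - X*Y**2 + 2*X*Y*Z + X*Z**2 - Y**3 - 2*Y**2*Z - 2*Y*Z**2 + 3*Z**3

deg(f) = 3.
Substitute x = X/Z, y = Y/Z into f, then multiply by Z^3.
  monomial 3·x^3·y^0 ↦ 3·X^3·Y^0·Z^0.
  monomial -1·x^2·y^1 ↦ -1·X^2·Y^1·Z^0.
  monomial 1·x^2·y^0 ↦ 1·X^2·Y^0·Z^1.
  monomial -1·x^1·y^2 ↦ -1·X^1·Y^2·Z^0.
  monomial 2·x^1·y^1 ↦ 2·X^1·Y^1·Z^1.
  monomial 1·x^1·y^0 ↦ 1·X^1·Y^0·Z^2.
  monomial -1·x^0·y^3 ↦ -1·X^0·Y^3·Z^0.
  monomial -2·x^0·y^2 ↦ -2·X^0·Y^2·Z^1.
  monomial -2·x^0·y^1 ↦ -2·X^0·Y^1·Z^2.
  monomial 3·x^0·y^0 ↦ 3·X^0·Y^0·Z^3.
Collecting: F(X, Y, Z) = 3*X**3 - X**2*Y + X**2*Z - X*Y**2 + 2*X*Y*Z + X*Z**2 - Y**3 - 2*Y**2*Z - 2*Y*Z**2 + 3*Z**3.


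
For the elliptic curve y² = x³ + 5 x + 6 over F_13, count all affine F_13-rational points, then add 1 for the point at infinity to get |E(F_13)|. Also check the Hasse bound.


Affine points = {(1, 5), (1, 8), (3, 3), (3, 10), (4, 5), (4, 8), (5, 0), (8, 5), (8, 8), (9, 0), (10, 4), (10, 9), (11, 1), (11, 12), (12, 0)}; affine count = 15; |E(F_13)| = 16.

Discriminant check: Δ ∝ 4a³ + 27b² = 4·5³ + 27·6² = 4·125 + 27·36 ≡ 3 (mod 13). Nonzero ⇒ E is nonsingular.
For each x ∈ F_13, compute rhs = x³ + 5·x + 6 mod 13, then count y ∈ F_13 with y² ≡ rhs.
  x = 0: rhs = 6, matching y values: none (0 points).
  x = 1: rhs = 12, matching y values: 5, 8 (2 points).
  x = 2: rhs = 11, matching y values: none (0 points).
  x = 3: rhs = 9, matching y values: 3, 10 (2 points).
  x = 4: rhs = 12, matching y values: 5, 8 (2 points).
  x = 5: rhs = 0, matching y values: 0 (1 points).
  x = 6: rhs = 5, matching y values: none (0 points).
  x = 7: rhs = 7, matching y values: none (0 points).
  x = 8: rhs = 12, matching y values: 5, 8 (2 points).
  x = 9: rhs = 0, matching y values: 0 (1 points).
  x = 10: rhs = 3, matching y values: 4, 9 (2 points).
  x = 11: rhs = 1, matching y values: 1, 12 (2 points).
  x = 12: rhs = 0, matching y values: 0 (1 points).
Total affine count: 15.
Full point count |E(F_13)| = 15 + 1 = 16.
Hasse bound: |16 − (13+1)| = |2| = 2 ≤ 2√13 ≈ 7.2111 ✓.


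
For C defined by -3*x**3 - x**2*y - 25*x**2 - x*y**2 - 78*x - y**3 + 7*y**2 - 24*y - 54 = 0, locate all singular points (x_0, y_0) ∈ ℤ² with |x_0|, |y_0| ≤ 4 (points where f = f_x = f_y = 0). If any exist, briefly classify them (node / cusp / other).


Singular points: {(-3, 3)}; classification: node.

Compute partial derivatives:
  f_x = -9*x**2 - 2*x*y - 50*x - y**2 - 78.
  f_y = -x**2 - 2*x*y - 3*y**2 + 14*y - 24.
Scan x_0 ∈ {−4, ..., 4}. For each x_0, f_y(x_0, y) is a polynomial in y; find its integer roots y ∈ {−4, ..., 4}, then test f_x and f at those candidates.
  x = -4: f_y(-4, y) = -3*y**2 + 22*y - 40; vanishes at y ∈ {4}. (-4, 4): f_x = -6 ≠ 0.
  x = -3: f_y(-3, y) = -3*y**2 + 20*y - 33; vanishes at y ∈ {3}. (-3, 3): f_x = 0, f = 0 — SINGULAR.
  x = -2: f_y(-2, y) = -3*y**2 + 18*y - 28; no integer root y with |y| ≤ 4.
  x = -1: f_y(-1, y) = -3*y**2 + 16*y - 25; no integer root y with |y| ≤ 4.
  x = 0: f_y(0, y) = -3*y**2 + 14*y - 24; no integer root y with |y| ≤ 4.
  x = 1: f_y(1, y) = -3*y**2 + 12*y - 25; no integer root y with |y| ≤ 4.
  x = 2: f_y(2, y) = -3*y**2 + 10*y - 28; no integer root y with |y| ≤ 4.
  x = 3: f_y(3, y) = -3*y**2 + 8*y - 33; no integer root y with |y| ≤ 4.
  x = 4: f_y(4, y) = -3*y**2 + 6*y - 40; no integer root y with |y| ≤ 4.
Only singular point on the grid: (-3, 3).
Classify: substitute x = -3 + u, y = 3 + v and expand: f = -3*u**3 - u**2*v - u**2 - u*v**2 - v**3 + v**2.
No constant or linear terms (consistent with a singular point). Quadratic part: -u**2 + v**2. Cubic part: -3*u**3 - u**2*v - u*v**2 - v**3.
The quadratic part v**2 - u**2 = (v − u)(v + u) splits into two distinct linear factors, so there are two distinct tangent lines y − 3 = ±(x − -3) — this is a node (ordinary double point).
Classification: node.


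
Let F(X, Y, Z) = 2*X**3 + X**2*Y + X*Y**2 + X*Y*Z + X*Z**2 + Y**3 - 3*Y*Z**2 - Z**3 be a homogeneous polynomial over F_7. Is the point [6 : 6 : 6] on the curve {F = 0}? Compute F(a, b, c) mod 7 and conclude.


F(6,6,6) ≡ 4 (mod 7); P is NOT on the curve.

Evaluate F(6, 6, 6) term-by-term (mod 7).
  2*X**3 ↦ 2·216·1·1 = 432
  X**2*Y ↦ 1·36·6·1 = 216
  X*Y**2 ↦ 1·6·36·1 = 216
  X*Y*Z ↦ 1·6·6·6 = 216
  X*Z**2 ↦ 1·6·1·36 = 216
  Y**3 ↦ 1·1·216·1 = 216
  -3*Y*Z**2 ↦ -3·1·6·36 = -648
  -Z**3 ↦ -1·1·1·216 = -216
Sum: F(6, 6, 6) = (432) + (216) + (216) + (216) + (216) + (216) + (-648) + (-216) = 648.
Reducing mod 7: 648 ≡ 4 (mod 7).
Since F(a, b, c) ≡ 4 ≠ 0 (mod 7), P does NOT lie on the curve.


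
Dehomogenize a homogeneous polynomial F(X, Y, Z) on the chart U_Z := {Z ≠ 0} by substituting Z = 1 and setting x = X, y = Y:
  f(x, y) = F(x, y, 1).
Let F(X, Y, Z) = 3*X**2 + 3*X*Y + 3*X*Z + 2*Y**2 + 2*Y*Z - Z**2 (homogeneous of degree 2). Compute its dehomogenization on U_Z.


f(x, y) = 3*x**2 + 3*x*y + 3*x + 2*y**2 + 2*y - 1

On U_Z we set Z = 1. Each monomial c·X^i·Y^j·Z^k in F becomes c·x^i·y^j·1^k = c·x^i·y^j.
Substituting Z = 1: F(X, Y, 1) = 3*x**2 + 3*x*y + 3*x + 2*y**2 + 2*y - 1.
Note: deg(f) ≤ deg(F) = 2; strict inequality happens when F is divisible by Z (lost terms).


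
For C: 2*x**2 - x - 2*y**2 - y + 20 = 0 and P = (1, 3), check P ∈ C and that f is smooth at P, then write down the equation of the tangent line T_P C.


Tangent line at P: 3*x - 13*y + 36 = 0.

Step 1: f(1, 3) = 0, so P lies on C.
Step 2: partial derivatives
  f_x(x, y) = 4*x - 1, f_y(x, y) = -4*y - 1.
  f_x(P) = 3, f_y(P) = -13 (gradient nonzero, so P is smooth).
Step 3: tangent line at P: 3·(x − 1) + -13·(y − 3) = 0.
Expanding: 3*x - 13*y + 36 = 0.


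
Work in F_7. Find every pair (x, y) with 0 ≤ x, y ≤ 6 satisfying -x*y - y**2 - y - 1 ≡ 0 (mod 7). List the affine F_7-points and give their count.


Affine F_7-points: {(0, 2), (0, 4), (1, 6), (4, 1), (5, 3), (5, 5)}; count = 6.

For each of the 49 pairs (x, y) ∈ F_7², evaluate f(x, y) mod 7. Record the zeros.
  x = 0: [0↦6, 1↦4, 2↦0, 3↦1, 4↦0, 5↦4, 6↦6]  zeros at y ∈ {2, 4}
  x = 1: [0↦6, 1↦3, 2↦5, 3↦5, 4↦3, 5↦6, 6↦0]  zeros at y ∈ {6}
  x = 2: [0↦6, 1↦2, 2↦3, 3↦2, 4↦6, 5↦1, 6↦1]  zeros at y ∈ ∅
  x = 3: [0↦6, 1↦1, 2↦1, 3↦6, 4↦2, 5↦3, 6↦2]  zeros at y ∈ ∅
  x = 4: [0↦6, 1↦0, 2↦6, 3↦3, 4↦5, 5↦5, 6↦3]  zeros at y ∈ {1}
  x = 5: [0↦6, 1↦6, 2↦4, 3↦0, 4↦1, 5↦0, 6↦4]  zeros at y ∈ {3, 5}
  x = 6: [0↦6, 1↦5, 2↦2, 3↦4, 4↦4, 5↦2, 6↦5]  zeros at y ∈ ∅
Collecting zeros: affine points = {(0, 2), (0, 4), (1, 6), (4, 1), (5, 3), (5, 5)}.
Total count |C(F_7)_aff| = 6.


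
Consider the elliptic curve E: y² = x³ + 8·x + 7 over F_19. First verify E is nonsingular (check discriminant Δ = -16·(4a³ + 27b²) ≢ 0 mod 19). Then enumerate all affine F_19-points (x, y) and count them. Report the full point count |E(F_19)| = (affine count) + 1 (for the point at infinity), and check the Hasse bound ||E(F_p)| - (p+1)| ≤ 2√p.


Affine points = {(0, 8), (0, 11), (1, 4), (1, 15), (3, 1), (3, 18), (5, 1), (5, 18), (6, 9), (6, 10), (7, 8), (7, 11), (10, 2), (10, 17), (11, 1), (11, 18), (12, 8), (12, 11), (13, 3), (13, 16), (15, 5), (15, 14), (18, 6), (18, 13)}; affine count = 24; |E(F_19)| = 25.

Discriminant check: Δ ∝ 4a³ + 27b² = 4·8³ + 27·7² = 4·512 + 27·49 ≡ 8 (mod 19). Nonzero ⇒ E is nonsingular.
For each x ∈ F_19, compute rhs = x³ + 8·x + 7 mod 19, then count y ∈ F_19 with y² ≡ rhs.
  x = 0: rhs = 7, matching y values: 8, 11 (2 points).
  x = 1: rhs = 16, matching y values: 4, 15 (2 points).
  x = 2: rhs = 12, matching y values: none (0 points).
  x = 3: rhs = 1, matching y values: 1, 18 (2 points).
  x = 4: rhs = 8, matching y values: none (0 points).
  x = 5: rhs = 1, matching y values: 1, 18 (2 points).
  x = 6: rhs = 5, matching y values: 9, 10 (2 points).
  x = 7: rhs = 7, matching y values: 8, 11 (2 points).
  x = 8: rhs = 13, matching y values: none (0 points).
  x = 9: rhs = 10, matching y values: none (0 points).
  x = 10: rhs = 4, matching y values: 2, 17 (2 points).
  x = 11: rhs = 1, matching y values: 1, 18 (2 points).
  x = 12: rhs = 7, matching y values: 8, 11 (2 points).
  x = 13: rhs = 9, matching y values: 3, 16 (2 points).
  x = 14: rhs = 13, matching y values: none (0 points).
  x = 15: rhs = 6, matching y values: 5, 14 (2 points).
  x = 16: rhs = 13, matching y values: none (0 points).
  x = 17: rhs = 2, matching y values: none (0 points).
  x = 18: rhs = 17, matching y values: 6, 13 (2 points).
Total affine count: 24.
Full point count |E(F_19)| = 24 + 1 = 25.
Hasse bound: |25 − (19+1)| = |5| = 5 ≤ 2√19 ≈ 8.7178 ✓.


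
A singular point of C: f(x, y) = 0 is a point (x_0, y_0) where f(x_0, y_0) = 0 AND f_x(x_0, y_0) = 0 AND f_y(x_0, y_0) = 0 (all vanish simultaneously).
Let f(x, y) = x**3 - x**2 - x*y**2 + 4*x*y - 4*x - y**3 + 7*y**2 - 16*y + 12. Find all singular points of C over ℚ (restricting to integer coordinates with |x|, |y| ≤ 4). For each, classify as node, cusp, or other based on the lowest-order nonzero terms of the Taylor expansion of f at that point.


Singular points: {(0, 2)}; classification: node.

Compute partial derivatives:
  f_x = 3*x**2 - 2*x - y**2 + 4*y - 4.
  f_y = -2*x*y + 4*x - 3*y**2 + 14*y - 16.
Scan x_0 ∈ {−4, ..., 4}. For each x_0, f_y(x_0, y) is a polynomial in y; find its integer roots y ∈ {−4, ..., 4}, then test f_x and f at those candidates.
  x = -4: f_y(-4, y) = -3*y**2 + 22*y - 32; vanishes at y ∈ {2}. (-4, 2): f_x = 56 ≠ 0.
  x = -3: f_y(-3, y) = -3*y**2 + 20*y - 28; vanishes at y ∈ {2}. (-3, 2): f_x = 33 ≠ 0.
  x = -2: f_y(-2, y) = -3*y**2 + 18*y - 24; vanishes at y ∈ {2, 4}. (-2, 2): f_x = 16 ≠ 0; (-2, 4): f_x = 12 ≠ 0.
  x = -1: f_y(-1, y) = -3*y**2 + 16*y - 20; vanishes at y ∈ {2}. (-1, 2): f_x = 5 ≠ 0.
  x = 0: f_y(0, y) = -3*y**2 + 14*y - 16; vanishes at y ∈ {2}. (0, 2): f_x = 0, f = 0 — SINGULAR.
  x = 1: f_y(1, y) = -3*y**2 + 12*y - 12; vanishes at y ∈ {2}. (1, 2): f_x = 1 ≠ 0.
  x = 2: f_y(2, y) = -3*y**2 + 10*y - 8; vanishes at y ∈ {2}. (2, 2): f_x = 8 ≠ 0.
  x = 3: f_y(3, y) = -3*y**2 + 8*y - 4; vanishes at y ∈ {2}. (3, 2): f_x = 21 ≠ 0.
  x = 4: f_y(4, y) = -3*y**2 + 6*y; vanishes at y ∈ {0, 2}. (4, 0): f_x = 36 ≠ 0; (4, 2): f_x = 40 ≠ 0.
Only singular point on the grid: (0, 2).
Classify: substitute x = 0 + u, y = 2 + v and expand: f = u**3 - u**2 - u*v**2 - v**3 + v**2.
No constant or linear terms (consistent with a singular point). Quadratic part: -u**2 + v**2. Cubic part: u**3 - u*v**2 - v**3.
The quadratic part v**2 - u**2 = (v − u)(v + u) splits into two distinct linear factors, so there are two distinct tangent lines y − 2 = ±(x − 0) — this is a node (ordinary double point).
Classification: node.


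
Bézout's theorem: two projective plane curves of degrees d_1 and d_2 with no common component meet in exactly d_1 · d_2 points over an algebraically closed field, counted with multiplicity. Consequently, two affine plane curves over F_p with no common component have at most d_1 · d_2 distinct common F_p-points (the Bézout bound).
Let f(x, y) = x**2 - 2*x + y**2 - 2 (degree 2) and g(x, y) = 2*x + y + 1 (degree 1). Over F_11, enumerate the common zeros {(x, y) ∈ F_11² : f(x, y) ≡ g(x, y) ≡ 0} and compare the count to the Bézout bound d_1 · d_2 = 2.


Common zeros: ∅; count = 0; Bézout bound = 2.

deg(f) = 2, deg(g) = 1, so Bézout bound = 2.
Scan x ∈ F_11. For each x, list the y ∈ F_11 with f(x, y) ≡ 0 and those with g(x, y) ≡ 0 (mod 11); the common zeros in that column are the intersection.
  x = 0: f ≡ 0 at y ∈ ∅; g ≡ 0 at y ∈ {10}; common: ∅.
  x = 1: f ≡ 0 at y ∈ {5, 6}; g ≡ 0 at y ∈ {8}; common: ∅.
  x = 2: f ≡ 0 at y ∈ ∅; g ≡ 0 at y ∈ {6}; common: ∅.
  x = 3: f ≡ 0 at y ∈ ∅; g ≡ 0 at y ∈ {4}; common: ∅.
  x = 4: f ≡ 0 at y ∈ {4, 7}; g ≡ 0 at y ∈ {2}; common: ∅.
  x = 5: f ≡ 0 at y ∈ {3, 8}; g ≡ 0 at y ∈ {0}; common: ∅.
  x = 6: f ≡ 0 at y ∈ {0}; g ≡ 0 at y ∈ {9}; common: ∅.
  x = 7: f ≡ 0 at y ∈ {0}; g ≡ 0 at y ∈ {7}; common: ∅.
  x = 8: f ≡ 0 at y ∈ {3, 8}; g ≡ 0 at y ∈ {5}; common: ∅.
  x = 9: f ≡ 0 at y ∈ {4, 7}; g ≡ 0 at y ∈ {3}; common: ∅.
  x = 10: f ≡ 0 at y ∈ ∅; g ≡ 0 at y ∈ {1}; common: ∅.
Collecting: common zeros = ∅, so the count is 0.
Comparison with the Bézout bound: 0 ≤ 2 = deg(f)·deg(g), as expected for curves with no common component (the affine F_11-count falls short of the bound because intersections may lie at infinity, over extension fields, or carry multiplicity).
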